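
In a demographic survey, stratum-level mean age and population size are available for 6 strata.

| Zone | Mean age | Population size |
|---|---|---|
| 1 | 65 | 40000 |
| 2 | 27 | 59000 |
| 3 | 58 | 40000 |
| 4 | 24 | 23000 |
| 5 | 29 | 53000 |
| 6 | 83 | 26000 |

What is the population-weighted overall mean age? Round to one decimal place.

Σ Nₕ·x̄ₕ = 65×40000 + 27×59000 + 58×40000 + 24×23000 + 29×53000 + 83×26000
  = 2600000 + 1593000 + 2320000 + 552000 + 1537000 + 2158000 = 10760000
Σ Nₕ = 40000 + 59000 + 40000 + 23000 + 53000 + 26000 = 241000
Overall mean = 10760000 / 241000 = 44.647303

44.6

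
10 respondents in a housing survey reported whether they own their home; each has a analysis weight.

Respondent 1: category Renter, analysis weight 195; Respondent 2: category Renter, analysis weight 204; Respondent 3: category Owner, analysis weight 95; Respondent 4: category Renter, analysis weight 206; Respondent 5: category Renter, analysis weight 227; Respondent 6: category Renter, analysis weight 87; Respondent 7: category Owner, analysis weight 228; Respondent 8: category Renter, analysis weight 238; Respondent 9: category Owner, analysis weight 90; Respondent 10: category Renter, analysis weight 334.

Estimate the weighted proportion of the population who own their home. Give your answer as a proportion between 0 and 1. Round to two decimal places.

0.22

Sum of weights for 'Owner' = 95 + 228 + 90 = 413
Total weight = 195 + 204 + 95 + 206 + 227 + 87 + 228 + 238 + 90 + 334 = 1904
Weighted proportion = 413 / 1904 = 0.21691176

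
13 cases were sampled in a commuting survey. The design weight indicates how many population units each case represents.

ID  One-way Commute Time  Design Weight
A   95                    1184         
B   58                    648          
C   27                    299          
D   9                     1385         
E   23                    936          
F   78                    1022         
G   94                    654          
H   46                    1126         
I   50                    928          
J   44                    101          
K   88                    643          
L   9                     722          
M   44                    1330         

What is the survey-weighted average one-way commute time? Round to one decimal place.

50.8

Weighted sum = 557564
Sum of weights = 10978
Weighted mean = 557564 / 10978 = 50.789215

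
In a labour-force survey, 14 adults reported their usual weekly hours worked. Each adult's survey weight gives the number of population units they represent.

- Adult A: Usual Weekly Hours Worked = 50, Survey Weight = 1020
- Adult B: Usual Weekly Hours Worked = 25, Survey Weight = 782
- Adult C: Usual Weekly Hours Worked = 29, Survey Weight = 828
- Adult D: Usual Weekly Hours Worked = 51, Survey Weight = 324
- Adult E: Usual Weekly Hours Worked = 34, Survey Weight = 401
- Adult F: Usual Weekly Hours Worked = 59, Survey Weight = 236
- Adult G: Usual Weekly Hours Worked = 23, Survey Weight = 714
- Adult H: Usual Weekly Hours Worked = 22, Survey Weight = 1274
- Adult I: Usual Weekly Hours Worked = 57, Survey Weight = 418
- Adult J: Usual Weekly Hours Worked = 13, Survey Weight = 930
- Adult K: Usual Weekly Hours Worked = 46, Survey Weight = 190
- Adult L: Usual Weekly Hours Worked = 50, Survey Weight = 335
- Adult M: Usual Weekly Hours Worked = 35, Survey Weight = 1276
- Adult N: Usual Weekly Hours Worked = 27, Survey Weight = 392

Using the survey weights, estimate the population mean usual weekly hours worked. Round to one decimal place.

32.9

Weighted sum = 299744
Sum of weights = 9120
Weighted mean = 299744 / 9120 = 32.866667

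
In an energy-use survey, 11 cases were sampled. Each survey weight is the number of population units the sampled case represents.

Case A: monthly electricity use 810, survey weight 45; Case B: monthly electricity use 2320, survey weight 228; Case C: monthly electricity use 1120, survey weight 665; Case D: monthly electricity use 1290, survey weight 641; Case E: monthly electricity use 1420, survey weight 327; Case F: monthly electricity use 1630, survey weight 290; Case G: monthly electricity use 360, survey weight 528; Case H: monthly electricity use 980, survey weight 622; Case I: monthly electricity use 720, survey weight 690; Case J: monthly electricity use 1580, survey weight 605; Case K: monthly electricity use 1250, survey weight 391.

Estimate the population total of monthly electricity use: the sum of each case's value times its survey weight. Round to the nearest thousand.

5815000

Weighted total = 5815230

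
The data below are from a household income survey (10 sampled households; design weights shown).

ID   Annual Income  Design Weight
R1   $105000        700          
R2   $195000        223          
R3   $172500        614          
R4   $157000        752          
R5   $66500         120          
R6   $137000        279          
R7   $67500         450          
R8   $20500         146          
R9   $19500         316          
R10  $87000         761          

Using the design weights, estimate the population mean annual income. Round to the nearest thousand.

Weighted sum = 105000×700 + 195000×223 + 172500×614 + 157000×752 + 66500×120 + 137000×279 + 67500×450 + 20500×146 + 19500×316 + 87000×761
  = 73500000 + 43485000 + 105915000 + 118064000 + 7980000 + 38223000 + 30375000 + 2993000 + 6162000 + 66207000 = 492904000
Sum of weights = 700 + 223 + 614 + 752 + 120 + 279 + 450 + 146 + 316 + 761 = 4361
Weighted mean = 492904000 / 4361 = 113025.45

113000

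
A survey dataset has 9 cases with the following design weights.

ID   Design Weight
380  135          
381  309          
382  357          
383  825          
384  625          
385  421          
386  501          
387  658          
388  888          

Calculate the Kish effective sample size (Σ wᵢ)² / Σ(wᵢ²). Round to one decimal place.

7.5

Σ wᵢ = 135 + 309 + 357 + 825 + 625 + 421 + 501 + 658 + 888 = 4719
Σ wᵢ² = 18225 + 95481 + 127449 + 680625 + 390625 + 177241 + 251001 + 432964 + 788544 = 2962155
n_eff = 4719² / 2962155 = 22268961 / 2962155 = 7.5178244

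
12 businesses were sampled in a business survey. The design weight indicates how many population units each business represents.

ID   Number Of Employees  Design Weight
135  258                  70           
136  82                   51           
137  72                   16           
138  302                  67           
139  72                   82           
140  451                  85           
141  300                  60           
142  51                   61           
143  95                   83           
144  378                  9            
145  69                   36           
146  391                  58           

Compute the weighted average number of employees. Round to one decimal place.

214.5

Weighted sum = 258×70 + 82×51 + 72×16 + 302×67 + 72×82 + 451×85 + 300×60 + 51×61 + 95×83 + 378×9 + 69×36 + 391×58
  = 18060 + 4182 + 1152 + 20234 + 5904 + 38335 + 18000 + 3111 + 7885 + 3402 + 2484 + 22678 = 145427
Sum of weights = 70 + 51 + 16 + 67 + 82 + 85 + 60 + 61 + 83 + 9 + 36 + 58 = 678
Weighted mean = 145427 / 678 = 214.4941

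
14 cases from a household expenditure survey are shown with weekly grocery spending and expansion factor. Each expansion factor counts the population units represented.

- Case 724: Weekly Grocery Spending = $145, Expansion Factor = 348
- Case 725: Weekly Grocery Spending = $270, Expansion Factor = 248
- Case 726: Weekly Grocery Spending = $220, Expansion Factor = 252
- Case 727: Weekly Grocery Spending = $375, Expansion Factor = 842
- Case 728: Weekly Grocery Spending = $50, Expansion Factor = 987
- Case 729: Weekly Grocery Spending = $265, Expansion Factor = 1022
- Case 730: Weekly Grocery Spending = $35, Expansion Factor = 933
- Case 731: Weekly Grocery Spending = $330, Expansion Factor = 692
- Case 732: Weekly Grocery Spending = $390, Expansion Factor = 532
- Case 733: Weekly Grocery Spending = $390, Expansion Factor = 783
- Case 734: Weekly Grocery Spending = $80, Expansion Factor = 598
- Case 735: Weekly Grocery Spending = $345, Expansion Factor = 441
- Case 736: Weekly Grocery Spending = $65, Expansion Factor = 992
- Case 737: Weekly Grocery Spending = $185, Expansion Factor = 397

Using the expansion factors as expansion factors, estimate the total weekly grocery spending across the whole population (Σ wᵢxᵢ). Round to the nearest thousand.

1921000

Weighted total = 1920565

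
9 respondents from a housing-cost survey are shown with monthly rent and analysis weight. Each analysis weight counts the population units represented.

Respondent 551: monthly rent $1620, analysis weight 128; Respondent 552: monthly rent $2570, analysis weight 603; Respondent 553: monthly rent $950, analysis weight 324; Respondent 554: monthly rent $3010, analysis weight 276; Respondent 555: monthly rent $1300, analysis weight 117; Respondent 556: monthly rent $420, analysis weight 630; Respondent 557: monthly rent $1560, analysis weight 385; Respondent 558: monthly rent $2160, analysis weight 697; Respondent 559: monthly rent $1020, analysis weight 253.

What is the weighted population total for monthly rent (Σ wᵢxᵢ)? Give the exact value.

Weighted total = 5676510

5676510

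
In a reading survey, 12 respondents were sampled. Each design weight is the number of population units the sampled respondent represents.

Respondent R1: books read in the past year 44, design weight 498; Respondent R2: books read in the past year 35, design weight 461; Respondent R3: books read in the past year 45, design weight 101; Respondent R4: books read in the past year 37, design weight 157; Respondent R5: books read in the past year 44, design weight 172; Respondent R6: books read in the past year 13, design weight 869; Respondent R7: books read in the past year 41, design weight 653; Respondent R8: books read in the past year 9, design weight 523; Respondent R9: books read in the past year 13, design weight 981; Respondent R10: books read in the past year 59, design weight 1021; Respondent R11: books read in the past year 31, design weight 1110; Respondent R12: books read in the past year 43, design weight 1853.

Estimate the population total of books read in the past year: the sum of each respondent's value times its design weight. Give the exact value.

285827

Weighted total = 44×498 + 35×461 + 45×101 + 37×157 + 44×172 + 13×869 + 41×653 + 9×523 + 13×981 + 59×1021 + 31×1110 + 43×1853
  = 21912 + 16135 + 4545 + 5809 + 7568 + 11297 + 26773 + 4707 + 12753 + 60239 + 34410 + 79679 = 285827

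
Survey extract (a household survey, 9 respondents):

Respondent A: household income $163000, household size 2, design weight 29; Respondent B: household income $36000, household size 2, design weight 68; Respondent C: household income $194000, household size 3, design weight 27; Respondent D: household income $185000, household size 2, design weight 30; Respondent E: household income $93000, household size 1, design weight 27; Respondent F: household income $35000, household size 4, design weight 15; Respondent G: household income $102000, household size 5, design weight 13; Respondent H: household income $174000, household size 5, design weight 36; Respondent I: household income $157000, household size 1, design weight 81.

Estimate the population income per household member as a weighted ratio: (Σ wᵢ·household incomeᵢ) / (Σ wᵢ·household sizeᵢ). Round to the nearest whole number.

Σ wᵢ·y = 163000×29 + 36000×68 + 194000×27 + 185000×30 + 93000×27 + 35000×15 + 102000×13 + 174000×36 + 157000×81
  = 41306000
Σ wᵢ·x = 2×29 + 2×68 + 3×27 + 2×30 + 1×27 + 4×15 + 5×13 + 5×36 + 1×81
  = 58 + 136 + 81 + 60 + 27 + 60 + 65 + 180 + 81 = 748
Ratio = 41306000 / 748 = 55221.925

55222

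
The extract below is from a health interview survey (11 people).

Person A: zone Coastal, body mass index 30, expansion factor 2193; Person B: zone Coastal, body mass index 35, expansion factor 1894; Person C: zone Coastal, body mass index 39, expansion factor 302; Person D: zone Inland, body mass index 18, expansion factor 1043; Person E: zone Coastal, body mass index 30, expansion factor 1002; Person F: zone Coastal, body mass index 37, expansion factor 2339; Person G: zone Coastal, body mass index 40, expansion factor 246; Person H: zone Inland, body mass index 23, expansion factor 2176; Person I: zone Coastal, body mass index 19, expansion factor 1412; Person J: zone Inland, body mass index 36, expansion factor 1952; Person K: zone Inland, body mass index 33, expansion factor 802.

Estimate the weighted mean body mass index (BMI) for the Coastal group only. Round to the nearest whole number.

32

Coastal rows: A, B, C, E, F, G, I
Weighted sum = 30×2193 + 35×1894 + 39×302 + 30×1002 + 37×2339 + 40×246 + 19×1412
  = 65790 + 66290 + 11778 + 30060 + 86543 + 9840 + 26828 = 297129
Sum of weights = 2193 + 1894 + 302 + 1002 + 2339 + 246 + 1412 = 9388
Weighted mean = 297129 / 9388 = 31.649872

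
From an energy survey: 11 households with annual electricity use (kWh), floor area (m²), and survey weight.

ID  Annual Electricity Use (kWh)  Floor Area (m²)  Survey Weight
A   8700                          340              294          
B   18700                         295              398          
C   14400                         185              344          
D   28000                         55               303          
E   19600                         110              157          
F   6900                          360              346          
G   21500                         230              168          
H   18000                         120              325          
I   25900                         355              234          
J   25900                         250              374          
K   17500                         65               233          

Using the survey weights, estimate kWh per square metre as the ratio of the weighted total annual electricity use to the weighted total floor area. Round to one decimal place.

82.1

Σ wᵢ·y = 8700×294 + 18700×398 + 14400×344 + 28000×303 + 19600×157 + 6900×346 + 21500×168 + 18000×325 + 25900×234 + 25900×374 + 17500×233
  = 58189300
Σ wᵢ·x = 340×294 + 295×398 + 185×344 + 55×303 + 110×157 + 360×346 + 230×168 + 120×325 + 355×234 + 250×374 + 65×233
  = 99960 + 117410 + 63640 + 16665 + 17270 + 124560 + 38640 + 39000 + 83070 + 93500 + 15145 = 708860
Ratio = 58189300 / 708860 = 82.088565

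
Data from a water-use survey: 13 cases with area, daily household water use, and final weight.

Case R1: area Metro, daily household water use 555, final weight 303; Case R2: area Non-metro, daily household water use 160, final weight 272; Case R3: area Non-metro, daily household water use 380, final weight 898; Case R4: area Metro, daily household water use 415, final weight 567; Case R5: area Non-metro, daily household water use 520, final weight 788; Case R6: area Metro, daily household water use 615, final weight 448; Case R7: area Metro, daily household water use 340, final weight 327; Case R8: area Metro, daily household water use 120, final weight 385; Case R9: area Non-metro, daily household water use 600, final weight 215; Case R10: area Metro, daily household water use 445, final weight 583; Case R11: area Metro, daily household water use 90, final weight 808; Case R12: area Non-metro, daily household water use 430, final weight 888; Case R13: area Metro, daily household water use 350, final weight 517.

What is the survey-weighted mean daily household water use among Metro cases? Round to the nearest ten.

340

Metro rows: R1, R4, R6, R7, R8, R10, R11, R13
Weighted sum = 555×303 + 415×567 + 615×448 + 340×327 + 120×385 + 445×583 + 90×808 + 350×517
  = 168165 + 235305 + 275520 + 111180 + 46200 + 259435 + 72720 + 180950 = 1349475
Sum of weights = 303 + 567 + 448 + 327 + 385 + 583 + 808 + 517 = 3938
Weighted mean = 1349475 / 3938 = 342.68029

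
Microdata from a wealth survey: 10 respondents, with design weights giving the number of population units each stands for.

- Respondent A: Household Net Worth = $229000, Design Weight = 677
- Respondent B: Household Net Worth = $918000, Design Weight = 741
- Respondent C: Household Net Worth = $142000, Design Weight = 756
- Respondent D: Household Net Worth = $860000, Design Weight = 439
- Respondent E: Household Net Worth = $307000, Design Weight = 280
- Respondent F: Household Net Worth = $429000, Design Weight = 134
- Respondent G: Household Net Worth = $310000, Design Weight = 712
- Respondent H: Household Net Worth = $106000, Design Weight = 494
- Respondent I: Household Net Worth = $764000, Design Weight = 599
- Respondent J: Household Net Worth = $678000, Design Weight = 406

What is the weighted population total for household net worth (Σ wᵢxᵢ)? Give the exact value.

Weighted total = 229000×677 + 918000×741 + 142000×756 + 860000×439 + 307000×280 + 429000×134 + 310000×712 + 106000×494 + 764000×599 + 678000×406
  = 155033000 + 680238000 + 107352000 + 377540000 + 85960000 + 57486000 + 220720000 + 52364000 + 457636000 + 275268000 = 2469597000

2469597000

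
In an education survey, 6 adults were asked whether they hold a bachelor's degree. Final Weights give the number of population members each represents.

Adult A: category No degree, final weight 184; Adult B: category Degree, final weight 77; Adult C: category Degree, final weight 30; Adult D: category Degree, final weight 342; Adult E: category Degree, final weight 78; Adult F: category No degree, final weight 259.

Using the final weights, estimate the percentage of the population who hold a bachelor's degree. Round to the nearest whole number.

54

Sum of weights for 'Degree' = 77 + 30 + 342 + 78 = 527
Total weight = 184 + 77 + 30 + 342 + 78 + 259 = 970
Weighted proportion = 527 / 970 = 0.54329897 → 54.329897%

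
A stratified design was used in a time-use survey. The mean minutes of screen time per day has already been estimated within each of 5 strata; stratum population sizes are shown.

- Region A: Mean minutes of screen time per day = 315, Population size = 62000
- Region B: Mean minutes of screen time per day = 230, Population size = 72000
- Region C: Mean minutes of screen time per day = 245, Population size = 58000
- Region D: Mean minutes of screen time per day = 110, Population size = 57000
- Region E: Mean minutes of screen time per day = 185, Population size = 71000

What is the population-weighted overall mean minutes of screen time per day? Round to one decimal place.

Σ Nₕ·x̄ₕ = 315×62000 + 230×72000 + 245×58000 + 110×57000 + 185×71000
  = 69705000
Σ Nₕ = 62000 + 72000 + 58000 + 57000 + 71000 = 320000
Overall mean = 69705000 / 320000 = 217.82812

217.8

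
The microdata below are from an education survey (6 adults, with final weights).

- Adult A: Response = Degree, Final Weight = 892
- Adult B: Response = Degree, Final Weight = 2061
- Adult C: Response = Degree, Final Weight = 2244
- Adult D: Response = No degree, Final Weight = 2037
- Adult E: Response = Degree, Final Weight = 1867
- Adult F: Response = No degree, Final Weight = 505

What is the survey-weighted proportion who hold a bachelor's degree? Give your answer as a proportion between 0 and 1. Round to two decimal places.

0.74

Sum of weights for 'Degree' = 892 + 2061 + 2244 + 1867 = 7064
Total weight = 892 + 2061 + 2244 + 2037 + 1867 + 505 = 9606
Weighted proportion = 7064 / 9606 = 0.73537372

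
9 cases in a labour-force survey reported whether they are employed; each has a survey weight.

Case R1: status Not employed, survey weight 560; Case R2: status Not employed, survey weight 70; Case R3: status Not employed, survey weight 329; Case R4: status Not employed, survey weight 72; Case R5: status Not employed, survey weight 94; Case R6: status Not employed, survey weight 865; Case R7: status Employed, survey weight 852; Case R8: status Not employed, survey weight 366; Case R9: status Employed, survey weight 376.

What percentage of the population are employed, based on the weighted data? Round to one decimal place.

34.3

Sum of weights for 'Employed' = 852 + 376 = 1228
Total weight = 560 + 70 + 329 + 72 + 94 + 865 + 852 + 366 + 376 = 3584
Weighted proportion = 1228 / 3584 = 0.34263393 → 34.263393%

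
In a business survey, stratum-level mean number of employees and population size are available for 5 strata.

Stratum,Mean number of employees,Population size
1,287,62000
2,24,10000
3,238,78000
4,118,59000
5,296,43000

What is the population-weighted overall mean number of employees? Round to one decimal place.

223.4

Σ Nₕ·x̄ₕ = 287×62000 + 24×10000 + 238×78000 + 118×59000 + 296×43000
  = 17794000 + 240000 + 18564000 + 6962000 + 12728000 = 56288000
Σ Nₕ = 62000 + 10000 + 78000 + 59000 + 43000 = 252000
Overall mean = 56288000 / 252000 = 223.36508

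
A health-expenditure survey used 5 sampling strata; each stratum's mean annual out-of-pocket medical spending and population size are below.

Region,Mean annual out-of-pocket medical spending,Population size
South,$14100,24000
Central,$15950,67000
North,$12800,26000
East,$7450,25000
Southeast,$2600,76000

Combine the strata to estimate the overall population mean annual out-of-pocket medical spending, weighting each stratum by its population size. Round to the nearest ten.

Σ Nₕ·x̄ₕ = 14100×24000 + 15950×67000 + 12800×26000 + 7450×25000 + 2600×76000
  = 338400000 + 1068650000 + 332800000 + 186250000 + 197600000 = 2123700000
Σ Nₕ = 24000 + 67000 + 26000 + 25000 + 76000 = 218000
Overall mean = 2123700000 / 218000 = 9741.7431

9740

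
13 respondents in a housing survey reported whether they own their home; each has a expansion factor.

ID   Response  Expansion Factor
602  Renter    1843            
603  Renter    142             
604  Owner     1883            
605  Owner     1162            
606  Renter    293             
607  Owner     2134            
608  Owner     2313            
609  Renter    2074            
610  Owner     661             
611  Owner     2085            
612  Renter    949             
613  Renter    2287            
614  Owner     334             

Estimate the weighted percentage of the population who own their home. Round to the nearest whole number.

58

Sum of weights for 'Owner' = 1883 + 1162 + 2134 + 2313 + 661 + 2085 + 334 = 10572
Total weight = 18160
Weighted proportion = 10572 / 18160 = 0.58215859 → 58.215859%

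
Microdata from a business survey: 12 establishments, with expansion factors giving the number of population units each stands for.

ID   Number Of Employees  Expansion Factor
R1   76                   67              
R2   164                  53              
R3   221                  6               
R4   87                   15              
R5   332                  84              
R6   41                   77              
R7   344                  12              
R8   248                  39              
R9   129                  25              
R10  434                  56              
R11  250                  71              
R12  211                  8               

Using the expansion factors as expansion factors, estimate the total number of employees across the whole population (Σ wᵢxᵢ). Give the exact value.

Weighted total = 76×67 + 164×53 + 221×6 + 87×15 + 332×84 + 41×77 + 344×12 + 248×39 + 129×25 + 434×56 + 250×71 + 211×8
  = 5092 + 8692 + 1326 + 1305 + 27888 + 3157 + 4128 + 9672 + 3225 + 24304 + 17750 + 1688 = 108227

108227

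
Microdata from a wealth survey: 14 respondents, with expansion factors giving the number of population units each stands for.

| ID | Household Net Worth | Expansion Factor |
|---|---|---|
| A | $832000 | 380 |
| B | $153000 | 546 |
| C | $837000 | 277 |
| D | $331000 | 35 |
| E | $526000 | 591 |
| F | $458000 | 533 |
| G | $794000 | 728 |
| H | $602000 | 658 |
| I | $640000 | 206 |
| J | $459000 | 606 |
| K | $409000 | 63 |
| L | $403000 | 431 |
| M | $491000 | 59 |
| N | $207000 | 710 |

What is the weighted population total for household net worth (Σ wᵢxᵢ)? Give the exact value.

2957653000

Weighted total = 2957653000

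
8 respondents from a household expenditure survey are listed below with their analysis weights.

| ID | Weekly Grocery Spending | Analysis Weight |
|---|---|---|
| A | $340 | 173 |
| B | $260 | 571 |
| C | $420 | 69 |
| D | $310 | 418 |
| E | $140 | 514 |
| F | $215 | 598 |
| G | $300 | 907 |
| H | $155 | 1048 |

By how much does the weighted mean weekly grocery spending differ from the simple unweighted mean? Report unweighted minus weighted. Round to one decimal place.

34.6

Unweighted sum = 340 + 260 + 420 + 310 + 140 + 215 + 300 + 155 = 2140
Unweighted mean = 2140 / 8 = 267.5
Weighted sum = 340×173 + 260×571 + 420×69 + 310×418 + 140×514 + 215×598 + 300×907 + 155×1048
  = 58820 + 148460 + 28980 + 129580 + 71960 + 128570 + 272100 + 162440 = 1000910
Sum of weights = 173 + 571 + 69 + 418 + 514 + 598 + 907 + 1048 = 4298
Weighted mean = 1000910 / 4298 = 232.87808
Difference (unweighted minus weighted) = 34.621917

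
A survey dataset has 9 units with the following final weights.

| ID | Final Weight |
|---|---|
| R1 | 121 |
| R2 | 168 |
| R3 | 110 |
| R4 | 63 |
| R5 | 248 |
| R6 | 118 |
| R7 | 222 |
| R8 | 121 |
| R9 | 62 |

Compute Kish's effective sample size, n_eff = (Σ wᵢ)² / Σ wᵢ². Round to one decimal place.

7.5

Σ wᵢ = 121 + 168 + 110 + 63 + 248 + 118 + 222 + 121 + 62 = 1233
Σ wᵢ² = 14641 + 28224 + 12100 + 3969 + 61504 + 13924 + 49284 + 14641 + 3844 = 202131
n_eff = 1233² / 202131 = 1520289 / 202131 = 7.5213055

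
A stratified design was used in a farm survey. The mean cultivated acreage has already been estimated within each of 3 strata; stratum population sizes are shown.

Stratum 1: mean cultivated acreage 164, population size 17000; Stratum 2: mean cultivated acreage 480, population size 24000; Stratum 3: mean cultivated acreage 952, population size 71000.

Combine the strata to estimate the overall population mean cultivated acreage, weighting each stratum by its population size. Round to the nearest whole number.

731

Σ Nₕ·x̄ₕ = 164×17000 + 480×24000 + 952×71000
  = 2788000 + 11520000 + 67592000 = 81900000
Σ Nₕ = 17000 + 24000 + 71000 = 112000
Overall mean = 81900000 / 112000 = 731.25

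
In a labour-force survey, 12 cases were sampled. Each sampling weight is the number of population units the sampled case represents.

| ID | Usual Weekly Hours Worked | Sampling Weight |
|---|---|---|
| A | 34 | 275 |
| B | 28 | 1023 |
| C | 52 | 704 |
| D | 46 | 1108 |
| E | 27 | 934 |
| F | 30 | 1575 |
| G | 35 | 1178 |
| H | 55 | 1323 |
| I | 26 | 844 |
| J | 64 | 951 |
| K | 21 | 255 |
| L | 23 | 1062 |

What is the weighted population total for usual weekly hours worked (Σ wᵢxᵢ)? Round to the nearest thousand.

Weighted total = 34×275 + 28×1023 + 52×704 + 46×1108 + 27×934 + 30×1575 + 35×1178 + 55×1323 + 26×844 + 64×951 + 21×255 + 23×1062
  = 9350 + 28644 + 36608 + 50968 + 25218 + 47250 + 41230 + 72765 + 21944 + 60864 + 5355 + 24426 = 424622

425000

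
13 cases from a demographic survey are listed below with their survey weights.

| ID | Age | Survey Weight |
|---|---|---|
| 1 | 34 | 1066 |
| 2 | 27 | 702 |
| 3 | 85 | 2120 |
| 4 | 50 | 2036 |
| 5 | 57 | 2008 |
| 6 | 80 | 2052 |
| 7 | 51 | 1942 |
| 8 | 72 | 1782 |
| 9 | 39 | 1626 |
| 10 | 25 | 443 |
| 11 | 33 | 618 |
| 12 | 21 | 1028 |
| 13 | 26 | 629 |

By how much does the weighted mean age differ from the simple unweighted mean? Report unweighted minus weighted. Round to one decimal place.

Unweighted sum = 600
Unweighted mean = 600 / 13 = 46.153846
Weighted sum = 975985
Sum of weights = 18052
Weighted mean = 975985 / 18052 = 54.065201
Difference (unweighted minus weighted) = -7.9113544

-7.9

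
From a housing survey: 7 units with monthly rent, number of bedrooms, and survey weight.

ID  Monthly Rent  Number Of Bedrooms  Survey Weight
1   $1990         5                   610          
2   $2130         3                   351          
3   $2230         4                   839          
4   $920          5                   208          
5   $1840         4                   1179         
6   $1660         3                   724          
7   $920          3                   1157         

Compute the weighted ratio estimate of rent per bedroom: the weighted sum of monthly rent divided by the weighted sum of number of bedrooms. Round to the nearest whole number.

Σ wᵢ·y = 1990×610 + 2130×351 + 2230×839 + 920×208 + 1840×1179 + 1660×724 + 920×1157
  = 1213900 + 747630 + 1870970 + 191360 + 2169360 + 1201840 + 1064440 = 8459500
Σ wᵢ·x = 5×610 + 3×351 + 4×839 + 5×208 + 4×1179 + 3×724 + 3×1157
  = 18858
Ratio = 8459500 / 18858 = 448.58946

449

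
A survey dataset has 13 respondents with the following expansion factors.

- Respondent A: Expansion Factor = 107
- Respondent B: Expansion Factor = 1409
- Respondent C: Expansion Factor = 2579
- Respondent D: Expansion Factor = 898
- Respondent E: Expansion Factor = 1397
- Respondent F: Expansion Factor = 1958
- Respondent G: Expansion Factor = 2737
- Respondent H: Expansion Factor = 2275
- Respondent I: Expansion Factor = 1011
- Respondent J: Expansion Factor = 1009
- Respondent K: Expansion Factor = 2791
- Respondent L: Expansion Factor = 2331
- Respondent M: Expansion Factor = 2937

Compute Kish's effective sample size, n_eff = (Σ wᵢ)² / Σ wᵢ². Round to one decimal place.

Σ wᵢ = 23439
Σ wᵢ² = 51795955
n_eff = 23439² / 51795955 = 549386721 / 51795955 = 10.60675

10.6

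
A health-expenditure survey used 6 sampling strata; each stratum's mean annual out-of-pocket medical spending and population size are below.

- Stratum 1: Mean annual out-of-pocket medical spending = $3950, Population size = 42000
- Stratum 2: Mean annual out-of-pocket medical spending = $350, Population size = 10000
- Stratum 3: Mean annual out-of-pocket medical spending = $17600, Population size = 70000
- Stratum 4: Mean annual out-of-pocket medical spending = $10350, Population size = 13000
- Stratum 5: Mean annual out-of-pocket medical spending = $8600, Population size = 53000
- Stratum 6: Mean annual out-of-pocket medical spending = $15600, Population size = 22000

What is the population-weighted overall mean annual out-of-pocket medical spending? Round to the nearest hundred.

11100

Σ Nₕ·x̄ₕ = 3950×42000 + 350×10000 + 17600×70000 + 10350×13000 + 8600×53000 + 15600×22000
  = 165900000 + 3500000 + 1232000000 + 134550000 + 455800000 + 343200000 = 2334950000
Σ Nₕ = 42000 + 10000 + 70000 + 13000 + 53000 + 22000 = 210000
Overall mean = 2334950000 / 210000 = 11118.81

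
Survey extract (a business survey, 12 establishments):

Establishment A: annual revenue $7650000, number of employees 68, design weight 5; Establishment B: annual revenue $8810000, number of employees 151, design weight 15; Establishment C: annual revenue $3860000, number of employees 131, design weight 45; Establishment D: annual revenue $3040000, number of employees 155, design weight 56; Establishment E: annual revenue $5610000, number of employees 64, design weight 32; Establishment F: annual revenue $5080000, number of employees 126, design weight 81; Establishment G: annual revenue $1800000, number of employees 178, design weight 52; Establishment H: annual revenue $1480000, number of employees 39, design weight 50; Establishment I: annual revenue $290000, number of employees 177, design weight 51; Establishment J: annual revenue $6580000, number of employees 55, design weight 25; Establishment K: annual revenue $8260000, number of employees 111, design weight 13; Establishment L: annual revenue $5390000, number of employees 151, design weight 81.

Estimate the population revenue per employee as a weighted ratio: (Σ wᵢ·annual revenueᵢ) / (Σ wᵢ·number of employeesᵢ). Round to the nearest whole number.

Σ wᵢ·y = 7650000×5 + 8810000×15 + 3860000×45 + 3040000×56 + 5610000×32 + 5080000×81 + 1800000×52 + 1480000×50 + 290000×51 + 6580000×25 + 8260000×13 + 5390000×81
  = 1996200000
Σ wᵢ·x = 68×5 + 151×15 + 131×45 + 155×56 + 64×32 + 126×81 + 178×52 + 39×50 + 177×51 + 55×25 + 111×13 + 151×81
  = 340 + 2265 + 5895 + 8680 + 2048 + 10206 + 9256 + 1950 + 9027 + 1375 + 1443 + 12231 = 64716
Ratio = 1996200000 / 64716 = 30845.541

30846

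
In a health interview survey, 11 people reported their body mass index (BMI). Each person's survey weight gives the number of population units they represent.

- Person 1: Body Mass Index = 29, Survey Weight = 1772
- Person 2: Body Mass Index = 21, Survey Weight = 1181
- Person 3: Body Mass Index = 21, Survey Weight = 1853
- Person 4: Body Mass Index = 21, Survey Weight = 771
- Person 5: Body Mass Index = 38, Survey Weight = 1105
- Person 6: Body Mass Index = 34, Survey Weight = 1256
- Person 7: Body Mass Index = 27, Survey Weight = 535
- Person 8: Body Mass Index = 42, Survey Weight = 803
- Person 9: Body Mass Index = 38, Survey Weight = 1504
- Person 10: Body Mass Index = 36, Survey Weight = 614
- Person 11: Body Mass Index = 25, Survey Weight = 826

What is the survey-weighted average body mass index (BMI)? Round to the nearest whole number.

30

Weighted sum = 29×1772 + 21×1181 + 21×1853 + 21×771 + 38×1105 + 34×1256 + 27×535 + 42×803 + 38×1504 + 36×614 + 25×826
  = 51388 + 24801 + 38913 + 16191 + 41990 + 42704 + 14445 + 33726 + 57152 + 22104 + 20650 = 364064
Sum of weights = 12220
Weighted mean = 364064 / 12220 = 29.792471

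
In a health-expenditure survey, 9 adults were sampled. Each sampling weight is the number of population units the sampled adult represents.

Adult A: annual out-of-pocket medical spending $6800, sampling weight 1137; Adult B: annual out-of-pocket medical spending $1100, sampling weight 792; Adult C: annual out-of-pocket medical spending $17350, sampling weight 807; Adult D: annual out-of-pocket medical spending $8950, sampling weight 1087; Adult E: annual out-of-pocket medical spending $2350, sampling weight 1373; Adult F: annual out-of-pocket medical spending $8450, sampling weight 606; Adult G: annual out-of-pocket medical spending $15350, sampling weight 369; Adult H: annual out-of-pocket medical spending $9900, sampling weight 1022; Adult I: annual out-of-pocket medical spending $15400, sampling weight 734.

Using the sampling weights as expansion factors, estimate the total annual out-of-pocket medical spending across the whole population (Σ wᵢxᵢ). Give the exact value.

Weighted total = 6800×1137 + 1100×792 + 17350×807 + 8950×1087 + 2350×1373 + 8450×606 + 15350×369 + 9900×1022 + 15400×734
  = 67765700

67765700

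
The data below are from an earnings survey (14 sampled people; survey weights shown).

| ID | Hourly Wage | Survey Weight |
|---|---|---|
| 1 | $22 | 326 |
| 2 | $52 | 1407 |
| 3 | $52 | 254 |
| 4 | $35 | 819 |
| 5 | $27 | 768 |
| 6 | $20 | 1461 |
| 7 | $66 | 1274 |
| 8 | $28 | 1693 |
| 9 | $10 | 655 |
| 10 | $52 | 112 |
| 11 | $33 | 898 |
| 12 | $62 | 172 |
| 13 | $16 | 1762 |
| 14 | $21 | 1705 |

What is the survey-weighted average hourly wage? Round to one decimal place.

31.6

Weighted sum = 420322
Sum of weights = 13306
Weighted mean = 420322 / 13306 = 31.588907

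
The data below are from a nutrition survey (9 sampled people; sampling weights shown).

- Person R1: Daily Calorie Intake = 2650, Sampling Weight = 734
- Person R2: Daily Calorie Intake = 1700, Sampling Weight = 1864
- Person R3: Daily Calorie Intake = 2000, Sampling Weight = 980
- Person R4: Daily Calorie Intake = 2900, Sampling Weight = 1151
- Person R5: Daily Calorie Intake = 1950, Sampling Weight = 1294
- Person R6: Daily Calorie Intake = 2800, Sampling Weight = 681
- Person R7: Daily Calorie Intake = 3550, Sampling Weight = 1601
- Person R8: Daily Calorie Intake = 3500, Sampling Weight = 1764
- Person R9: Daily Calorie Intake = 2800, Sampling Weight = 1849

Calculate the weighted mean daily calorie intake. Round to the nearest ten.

2670

Weighted sum = 2650×734 + 1700×1864 + 2000×980 + 2900×1151 + 1950×1294 + 2800×681 + 3550×1601 + 3500×1764 + 2800×1849
  = 31876650
Sum of weights = 734 + 1864 + 980 + 1151 + 1294 + 681 + 1601 + 1764 + 1849 = 11918
Weighted mean = 31876650 / 11918 = 2674.6644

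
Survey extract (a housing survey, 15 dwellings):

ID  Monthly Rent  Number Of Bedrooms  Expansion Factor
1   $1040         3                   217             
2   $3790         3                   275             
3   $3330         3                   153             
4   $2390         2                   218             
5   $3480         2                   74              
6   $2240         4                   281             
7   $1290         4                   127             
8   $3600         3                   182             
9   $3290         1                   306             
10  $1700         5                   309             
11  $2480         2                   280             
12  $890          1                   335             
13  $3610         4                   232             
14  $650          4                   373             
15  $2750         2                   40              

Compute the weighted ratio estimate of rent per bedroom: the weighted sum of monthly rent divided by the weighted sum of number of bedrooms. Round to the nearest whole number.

Σ wᵢ·y = 7718990
Σ wᵢ·x = 9943
Ratio = 7718990 / 9943 = 776.32405

776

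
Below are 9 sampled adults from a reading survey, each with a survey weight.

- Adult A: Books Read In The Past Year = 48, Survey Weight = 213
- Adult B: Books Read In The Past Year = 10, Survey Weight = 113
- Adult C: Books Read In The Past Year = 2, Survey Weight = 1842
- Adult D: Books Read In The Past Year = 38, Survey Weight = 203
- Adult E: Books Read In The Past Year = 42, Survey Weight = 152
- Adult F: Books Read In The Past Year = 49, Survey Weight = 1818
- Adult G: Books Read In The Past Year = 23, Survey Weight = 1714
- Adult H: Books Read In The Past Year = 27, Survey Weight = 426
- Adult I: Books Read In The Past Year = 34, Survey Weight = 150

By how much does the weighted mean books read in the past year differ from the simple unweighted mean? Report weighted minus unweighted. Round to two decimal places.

Unweighted sum = 273
Unweighted mean = 273 / 9 = 30.333333
Weighted sum = 48×213 + 10×113 + 2×1842 + 38×203 + 42×152 + 49×1818 + 23×1714 + 27×426 + 34×150
  = 10224 + 1130 + 3684 + 7714 + 6384 + 89082 + 39422 + 11502 + 5100 = 174242
Sum of weights = 6631
Weighted mean = 174242 / 6631 = 26.276881
Difference (weighted minus unweighted) = -4.056452

-4.06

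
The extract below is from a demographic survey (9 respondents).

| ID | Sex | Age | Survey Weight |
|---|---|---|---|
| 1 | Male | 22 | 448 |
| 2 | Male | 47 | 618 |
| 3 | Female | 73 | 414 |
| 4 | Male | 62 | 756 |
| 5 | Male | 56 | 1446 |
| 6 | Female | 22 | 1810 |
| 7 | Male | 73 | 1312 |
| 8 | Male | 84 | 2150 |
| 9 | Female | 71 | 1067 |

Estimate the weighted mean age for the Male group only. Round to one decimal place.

65.8

Male rows: 1, 2, 4, 5, 7, 8
Weighted sum = 22×448 + 47×618 + 62×756 + 56×1446 + 73×1312 + 84×2150
  = 443126
Sum of weights = 448 + 618 + 756 + 1446 + 1312 + 2150 = 6730
Weighted mean = 443126 / 6730 = 65.843388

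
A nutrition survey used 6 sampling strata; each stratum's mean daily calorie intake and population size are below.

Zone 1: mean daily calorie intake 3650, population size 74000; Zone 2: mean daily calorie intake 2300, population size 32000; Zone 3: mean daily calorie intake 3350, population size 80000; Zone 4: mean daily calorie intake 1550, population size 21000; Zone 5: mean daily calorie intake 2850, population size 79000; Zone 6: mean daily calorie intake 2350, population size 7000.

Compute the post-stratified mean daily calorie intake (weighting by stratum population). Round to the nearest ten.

3020

Σ Nₕ·x̄ₕ = 3650×74000 + 2300×32000 + 3350×80000 + 1550×21000 + 2850×79000 + 2350×7000
  = 270100000 + 73600000 + 268000000 + 32550000 + 225150000 + 16450000 = 885850000
Σ Nₕ = 74000 + 32000 + 80000 + 21000 + 79000 + 7000 = 293000
Overall mean = 885850000 / 293000 = 3023.3788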